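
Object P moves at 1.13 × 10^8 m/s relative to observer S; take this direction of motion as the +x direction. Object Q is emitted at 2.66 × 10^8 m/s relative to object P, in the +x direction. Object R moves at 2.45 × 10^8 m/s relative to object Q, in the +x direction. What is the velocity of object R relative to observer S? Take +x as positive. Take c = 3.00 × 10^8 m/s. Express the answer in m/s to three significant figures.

Apply u = (u' + v)/(1 + u'v/c²) successively, working outward toward observer S.
(Dividing each given speed by c = 3.00 × 10^8 m/s to work in units of c.)
Start: velocity of object P relative to observer S = 0.3767c.
Compose with object Q (u' = 0.887 in object P frame): u_1 = (0.887 + 0.377) / (1 + 0.887·0.377) = 1.2633/1.3340 = 0.9470.
Compose with object R (u' = 0.817 in object Q frame): u_2 = (0.817 + 0.947) / (1 + 0.817·0.947) = 1.7637/1.7734 = 0.9945.
So u = 0.9945 × 3.00 × 10^8 m/s.

2.98 × 10^8 m/s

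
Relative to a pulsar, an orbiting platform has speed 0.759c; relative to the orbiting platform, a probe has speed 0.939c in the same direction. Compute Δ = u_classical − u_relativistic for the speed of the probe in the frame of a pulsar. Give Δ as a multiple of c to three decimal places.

Δ = 0.707c

Galilean: u_cl = 0.939 + 0.759 = 1.6980.
Relativistic: u_rel = (0.939 + 0.759) / (1 + 0.939·0.759) = 1.6980/1.7127 = 0.9914.
Δ = 1.6980 − 0.9914 = 0.7066.
(The classical prediction exceeds c; the relativistic result does not.)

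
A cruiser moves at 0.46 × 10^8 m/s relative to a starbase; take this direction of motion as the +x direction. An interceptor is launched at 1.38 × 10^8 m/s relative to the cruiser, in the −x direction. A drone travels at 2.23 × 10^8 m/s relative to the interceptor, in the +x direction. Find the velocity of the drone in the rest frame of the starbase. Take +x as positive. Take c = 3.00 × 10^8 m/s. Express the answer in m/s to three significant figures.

+1.64 × 10^8 m/s

Apply u = (u' + v)/(1 + u'v/c²) successively, working outward toward the starbase.
(Dividing each given speed by c = 3.00 × 10^8 m/s to work in units of c.)
Start: velocity of the cruiser relative to the starbase = 0.1533c.
Compose with the interceptor (u' = -0.460 in the cruiser frame): u_1 = (-0.460 + 0.153) / (1 + (-0.460)·0.153) = -0.3067/0.9295 = -0.3299.
Compose with the drone (u' = 0.743 in the interceptor frame): u_2 = (0.743 + (-0.330)) / (1 + 0.743·(-0.330)) = 0.4134/0.7547 = 0.5477.
So u = 0.5477 × 3.00 × 10^8 m/s.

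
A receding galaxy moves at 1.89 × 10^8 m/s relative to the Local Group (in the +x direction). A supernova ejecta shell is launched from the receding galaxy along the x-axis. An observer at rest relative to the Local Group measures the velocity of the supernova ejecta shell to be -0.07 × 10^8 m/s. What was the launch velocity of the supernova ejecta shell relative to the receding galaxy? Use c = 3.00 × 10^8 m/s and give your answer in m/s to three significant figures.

v = 0.630c, u = -0.023c.
Invert the composition law: u' = (u − v)/(1 − uv/c²).
u' = (-0.023 − 0.630) / (1 − (-0.023)(0.630)) = -0.6533/1.0147 = -0.6439.
u' = -0.6439 × 3.00 × 10^8 m/s.

-1.93 × 10^8 m/s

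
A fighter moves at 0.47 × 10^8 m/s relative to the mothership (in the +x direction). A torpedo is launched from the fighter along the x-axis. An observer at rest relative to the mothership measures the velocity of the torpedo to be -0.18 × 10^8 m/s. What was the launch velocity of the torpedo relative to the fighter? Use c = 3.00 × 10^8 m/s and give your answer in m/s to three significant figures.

-6.44 × 10^7 m/s

v = 0.157c, u = -0.060c.
Invert the composition law: u' = (u − v)/(1 − uv/c²).
u' = (-0.060 − 0.157) / (1 − (-0.060)(0.157)) = -0.2167/1.0094 = -0.2146.
u' = -0.2146 × 3.00 × 10^8 m/s.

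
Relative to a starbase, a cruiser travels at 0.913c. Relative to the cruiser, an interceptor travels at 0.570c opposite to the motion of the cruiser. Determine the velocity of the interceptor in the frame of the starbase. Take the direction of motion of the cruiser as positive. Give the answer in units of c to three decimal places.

+0.715c

With v = 0.913 and u' = -0.570 (in units of c),
u = (u' + v)/(1 + u'v/c²):
u = (-0.570 + 0.913) / (1 + (-0.570)·0.913) = 0.3430/0.4796 = 0.7152
(Galilean addition would give +0.343c.)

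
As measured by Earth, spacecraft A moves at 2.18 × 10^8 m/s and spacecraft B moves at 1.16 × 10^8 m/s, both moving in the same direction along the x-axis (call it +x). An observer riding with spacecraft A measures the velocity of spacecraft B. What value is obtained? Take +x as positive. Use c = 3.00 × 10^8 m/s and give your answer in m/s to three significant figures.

β_A = 0.727, β_B = 0.387 (dividing each by c = 3.00 × 10^8 m/s).
Transform to A's frame with the inverse velocity-addition law: u' = (u − v)/(1 − uv/c²), taking u = β_B and v = β_A.
u' = (0.387 − 0.727) / (1 − (0.727)(0.387)) = -0.3400/0.7190 = -0.4729.
u' = -0.4729 × 3.00 × 10^8 m/s.

-1.42 × 10^8 m/s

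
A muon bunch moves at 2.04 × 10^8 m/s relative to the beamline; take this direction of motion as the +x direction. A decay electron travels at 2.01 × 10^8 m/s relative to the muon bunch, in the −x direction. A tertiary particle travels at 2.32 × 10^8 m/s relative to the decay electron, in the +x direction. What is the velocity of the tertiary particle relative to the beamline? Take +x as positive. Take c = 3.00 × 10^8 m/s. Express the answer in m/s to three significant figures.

+2.34 × 10^8 m/s

Apply u = (u' + v)/(1 + u'v/c²) successively, working outward toward the beamline.
(Dividing each given speed by c = 3.00 × 10^8 m/s to work in units of c.)
Start: velocity of the muon bunch relative to the beamline = 0.6800c.
Compose with the decay electron (u' = -0.670 in the muon bunch frame): u_1 = (-0.670 + 0.680) / (1 + (-0.670)·0.680) = 0.0100/0.5444 = 0.0184.
Compose with the tertiary particle (u' = 0.773 in the decay electron frame): u_2 = (0.773 + 0.018) / (1 + 0.773·0.018) = 0.7917/1.0142 = 0.7806.
So u = 0.7806 × 3.00 × 10^8 m/s.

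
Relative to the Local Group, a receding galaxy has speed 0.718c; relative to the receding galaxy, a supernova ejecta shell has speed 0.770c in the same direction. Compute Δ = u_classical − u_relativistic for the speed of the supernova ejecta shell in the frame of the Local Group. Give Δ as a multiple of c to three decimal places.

Δ = 0.530c

Galilean: u_cl = 0.770 + 0.718 = 1.4880.
Relativistic: u_rel = (0.770 + 0.718) / (1 + 0.770·0.718) = 1.4880/1.5529 = 0.9582.
Δ = 1.4880 − 0.9582 = 0.5298.
(The classical prediction exceeds c; the relativistic result does not.)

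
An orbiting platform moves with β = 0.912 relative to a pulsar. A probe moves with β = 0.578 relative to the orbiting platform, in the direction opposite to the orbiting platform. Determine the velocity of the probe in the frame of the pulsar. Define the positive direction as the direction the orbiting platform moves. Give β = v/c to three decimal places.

β = +0.706

With v = 0.912 and u' = -0.578 (in units of c),
u = (u' + v)/(1 + u'v/c²):
u = (-0.578 + 0.912) / (1 + (-0.578)·0.912) = 0.3340/0.4729 = 0.7063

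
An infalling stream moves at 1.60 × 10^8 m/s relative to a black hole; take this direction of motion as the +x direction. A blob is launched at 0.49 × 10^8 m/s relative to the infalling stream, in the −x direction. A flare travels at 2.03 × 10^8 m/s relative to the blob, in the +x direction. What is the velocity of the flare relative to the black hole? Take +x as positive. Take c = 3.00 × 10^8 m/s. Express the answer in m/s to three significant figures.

+2.55 × 10^8 m/s

Apply u = (u' + v)/(1 + u'v/c²) successively, working outward toward the black hole.
(Dividing each given speed by c = 3.00 × 10^8 m/s to work in units of c.)
Start: velocity of the infalling stream relative to the black hole = 0.5333c.
Compose with the blob (u' = -0.163 in the infalling stream frame): u_1 = (-0.163 + 0.533) / (1 + (-0.163)·0.533) = 0.3700/0.9129 = 0.4053.
Compose with the flare (u' = 0.677 in the blob frame): u_2 = (0.677 + 0.405) / (1 + 0.677·0.405) = 1.0820/1.2743 = 0.8491.
So u = 0.8491 × 3.00 × 10^8 m/s.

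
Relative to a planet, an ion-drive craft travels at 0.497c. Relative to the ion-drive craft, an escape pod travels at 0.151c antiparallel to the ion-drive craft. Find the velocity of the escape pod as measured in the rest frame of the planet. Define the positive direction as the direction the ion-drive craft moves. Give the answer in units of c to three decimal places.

+0.374c

With v = 0.497 and u' = -0.151 (in units of c),
u = (u' + v)/(1 + u'v/c²):
u = (-0.151 + 0.497) / (1 + (-0.151)·0.497) = 0.3460/0.9250 = 0.3741
(Galilean addition would give +0.346c.)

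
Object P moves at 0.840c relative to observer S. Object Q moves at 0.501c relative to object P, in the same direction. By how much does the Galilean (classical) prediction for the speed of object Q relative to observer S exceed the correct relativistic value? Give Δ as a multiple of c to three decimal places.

Galilean: u_cl = 0.501 + 0.840 = 1.3410.
Relativistic: u_rel = (0.501 + 0.840) / (1 + 0.501·0.840) = 1.3410/1.4208 = 0.9438.
Δ = 1.3410 − 0.9438 = 0.3972.
(The classical prediction exceeds c; the relativistic result does not.)

Δ = 0.397c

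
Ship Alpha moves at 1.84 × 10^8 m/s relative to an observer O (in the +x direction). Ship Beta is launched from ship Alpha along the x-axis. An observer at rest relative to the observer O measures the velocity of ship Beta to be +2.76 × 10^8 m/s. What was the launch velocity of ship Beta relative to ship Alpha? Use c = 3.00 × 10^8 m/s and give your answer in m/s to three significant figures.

v = 0.613c, u = 0.920c.
Invert the composition law: u' = (u − v)/(1 − uv/c²).
u' = (0.920 − 0.613) / (1 − (0.920)(0.613)) = 0.3067/0.4357 = 0.7038.
u' = 0.7038 × 3.00 × 10^8 m/s.

+2.11 × 10^8 m/s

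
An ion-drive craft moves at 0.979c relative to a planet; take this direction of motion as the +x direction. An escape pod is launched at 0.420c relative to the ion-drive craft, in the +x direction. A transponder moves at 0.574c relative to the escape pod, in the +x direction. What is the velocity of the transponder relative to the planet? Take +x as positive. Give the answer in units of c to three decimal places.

0.998c

Apply u = (u' + v)/(1 + u'v/c²) successively, working outward toward the planet.
Start: velocity of the ion-drive craft relative to the planet = 0.9790c.
Compose with the escape pod (u' = 0.420 in the ion-drive craft frame): u_1 = (0.420 + 0.979) / (1 + 0.420·0.979) = 1.3990/1.4112 = 0.9914.
Compose with the transponder (u' = 0.574 in the escape pod frame): u_2 = (0.574 + 0.991) / (1 + 0.574·0.991) = 1.5654/1.5690 = 0.9977.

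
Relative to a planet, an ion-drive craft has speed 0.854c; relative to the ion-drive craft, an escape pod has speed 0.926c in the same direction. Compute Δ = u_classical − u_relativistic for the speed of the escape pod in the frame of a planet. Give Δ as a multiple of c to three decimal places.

Galilean: u_cl = 0.926 + 0.854 = 1.7800.
Relativistic: u_rel = (0.926 + 0.854) / (1 + 0.926·0.854) = 1.7800/1.7908 = 0.9940.
Δ = 1.7800 − 0.9940 = 0.7860.
(The classical prediction exceeds c; the relativistic result does not.)

Δ = 0.786c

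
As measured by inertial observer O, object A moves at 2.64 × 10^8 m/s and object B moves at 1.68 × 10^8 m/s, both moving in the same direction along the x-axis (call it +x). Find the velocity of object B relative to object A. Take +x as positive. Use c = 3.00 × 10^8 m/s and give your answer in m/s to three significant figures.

-1.89 × 10^8 m/s

β_A = 0.880, β_B = 0.560 (dividing each by c = 3.00 × 10^8 m/s).
Transform to A's frame with the inverse velocity-addition law: u' = (u − v)/(1 − uv/c²), taking u = β_B and v = β_A.
u' = (0.560 − 0.880) / (1 − (0.880)(0.560)) = -0.3200/0.5072 = -0.6309.
u' = -0.6309 × 3.00 × 10^8 m/s.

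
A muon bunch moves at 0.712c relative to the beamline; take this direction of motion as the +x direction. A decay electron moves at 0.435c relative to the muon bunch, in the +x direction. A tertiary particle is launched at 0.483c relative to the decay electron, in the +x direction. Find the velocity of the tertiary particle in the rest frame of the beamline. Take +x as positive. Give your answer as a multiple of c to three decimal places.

Apply u = (u' + v)/(1 + u'v/c²) successively, working outward toward the beamline.
Start: velocity of the muon bunch relative to the beamline = 0.7120c.
Compose with the decay electron (u' = 0.435 in the muon bunch frame): u_1 = (0.435 + 0.712) / (1 + 0.435·0.712) = 1.1470/1.3097 = 0.8758.
Compose with the tertiary particle (u' = 0.483 in the decay electron frame): u_2 = (0.483 + 0.876) / (1 + 0.483·0.876) = 1.3588/1.4230 = 0.9549.

0.955c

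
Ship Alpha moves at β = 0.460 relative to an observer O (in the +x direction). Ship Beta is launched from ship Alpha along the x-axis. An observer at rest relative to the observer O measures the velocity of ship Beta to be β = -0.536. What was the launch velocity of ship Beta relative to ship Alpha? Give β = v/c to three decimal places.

Invert the composition law: u' = (u − v)/(1 − uv/c²).
u' = (-0.536 − 0.460) / (1 − (-0.536)(0.460)) = -0.9960/1.2466 = -0.7990.

β = -0.799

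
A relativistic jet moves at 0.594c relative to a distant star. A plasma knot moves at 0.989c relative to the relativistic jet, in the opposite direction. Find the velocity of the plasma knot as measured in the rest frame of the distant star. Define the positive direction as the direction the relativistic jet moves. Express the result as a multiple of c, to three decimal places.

With v = 0.594 and u' = -0.989 (in units of c),
u = (u' + v)/(1 + u'v/c²):
u = (-0.989 + 0.594) / (1 + (-0.989)·0.594) = -0.3950/0.4125 = -0.9575

-0.957c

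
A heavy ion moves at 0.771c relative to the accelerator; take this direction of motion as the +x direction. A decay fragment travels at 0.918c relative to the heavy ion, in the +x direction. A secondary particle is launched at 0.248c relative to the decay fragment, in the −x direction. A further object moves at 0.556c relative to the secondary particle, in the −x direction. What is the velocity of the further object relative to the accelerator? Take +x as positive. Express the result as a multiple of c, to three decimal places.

Apply u = (u' + v)/(1 + u'v/c²) successively, working outward toward the accelerator.
Start: velocity of the heavy ion relative to the accelerator = 0.7710c.
Compose with the decay fragment (u' = 0.918 in the heavy ion frame): u_1 = (0.918 + 0.771) / (1 + 0.918·0.771) = 1.6890/1.7078 = 0.9890.
Compose with the secondary particle (u' = -0.248 in the decay fragment frame): u_2 = (-0.248 + 0.989) / (1 + (-0.248)·0.989) = 0.7410/0.7547 = 0.9818.
Compose with the further object (u' = -0.556 in the secondary particle frame): u_3 = (-0.556 + 0.982) / (1 + (-0.556)·0.982) = 0.4258/0.4541 = 0.9377.

+0.938c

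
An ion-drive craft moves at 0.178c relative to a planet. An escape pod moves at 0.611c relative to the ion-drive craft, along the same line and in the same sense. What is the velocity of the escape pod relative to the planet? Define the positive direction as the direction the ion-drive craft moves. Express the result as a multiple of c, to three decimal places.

With v = 0.178 and u' = 0.611 (in units of c),
u = (u' + v)/(1 + u'v/c²):
u = (0.611 + 0.178) / (1 + 0.611·0.178) = 0.7890/1.1088 = 0.7116

0.712c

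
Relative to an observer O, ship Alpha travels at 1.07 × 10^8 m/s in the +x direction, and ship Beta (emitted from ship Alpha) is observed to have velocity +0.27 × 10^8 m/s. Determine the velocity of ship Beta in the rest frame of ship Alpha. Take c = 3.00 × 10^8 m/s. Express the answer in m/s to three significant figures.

v = 0.357c, u = 0.090c.
Invert the composition law: u' = (u − v)/(1 − uv/c²).
u' = (0.090 − 0.357) / (1 − (0.090)(0.357)) = -0.2667/0.9679 = -0.2755.
u' = -0.2755 × 3.00 × 10^8 m/s.

-8.27 × 10^7 m/s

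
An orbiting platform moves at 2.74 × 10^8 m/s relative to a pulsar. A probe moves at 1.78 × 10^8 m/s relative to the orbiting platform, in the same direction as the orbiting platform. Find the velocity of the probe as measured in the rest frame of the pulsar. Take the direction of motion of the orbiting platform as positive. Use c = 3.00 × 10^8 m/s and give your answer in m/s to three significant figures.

2.93 × 10^8 m/s

In units of c (dividing by 3.00 × 10^8 m/s): v = 0.913, u' = 0.593.
u = (u' + v)/(1 + u'v/c²):
u = (0.593 + 0.913) / (1 + 0.593·0.913) = 1.5067/1.5419 = 0.9771
Converting back: u = 0.9771 × 3.00 × 10^8 m/s.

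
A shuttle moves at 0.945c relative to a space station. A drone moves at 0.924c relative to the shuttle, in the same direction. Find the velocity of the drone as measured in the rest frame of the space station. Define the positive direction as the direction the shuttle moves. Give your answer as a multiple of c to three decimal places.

With v = 0.945 and u' = 0.924 (in units of c),
u = (u' + v)/(1 + u'v/c²):
u = (0.924 + 0.945) / (1 + 0.924·0.945) = 1.8690/1.8732 = 0.9978

0.998c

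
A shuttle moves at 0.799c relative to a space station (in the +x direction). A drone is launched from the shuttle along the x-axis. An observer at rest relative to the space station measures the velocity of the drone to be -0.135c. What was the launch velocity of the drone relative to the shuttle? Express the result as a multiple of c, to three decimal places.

-0.843c

Invert the composition law: u' = (u − v)/(1 − uv/c²).
u' = (-0.135 − 0.799) / (1 − (-0.135)(0.799)) = -0.9340/1.1079 = -0.8431.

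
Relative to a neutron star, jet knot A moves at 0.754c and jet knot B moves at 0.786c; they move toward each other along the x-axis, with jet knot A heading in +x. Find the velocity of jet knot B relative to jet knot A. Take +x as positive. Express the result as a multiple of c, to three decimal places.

-0.967c

β_A = 0.754, β_B = -0.786.
Transform to A's frame with the inverse velocity-addition law: u' = (u − v)/(1 − uv/c²), taking u = β_B and v = β_A.
u' = (-0.786 − 0.754) / (1 − (0.754)(-0.786)) = -1.5400/1.5926 = -0.9669.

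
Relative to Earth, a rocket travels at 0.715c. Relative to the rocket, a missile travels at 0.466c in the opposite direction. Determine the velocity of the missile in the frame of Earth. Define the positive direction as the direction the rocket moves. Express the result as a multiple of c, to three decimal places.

+0.373c

With v = 0.715 and u' = -0.466 (in units of c),
u = (u' + v)/(1 + u'v/c²):
u = (-0.466 + 0.715) / (1 + (-0.466)·0.715) = 0.2490/0.6668 = 0.3734
(Galilean addition would give +0.249c.)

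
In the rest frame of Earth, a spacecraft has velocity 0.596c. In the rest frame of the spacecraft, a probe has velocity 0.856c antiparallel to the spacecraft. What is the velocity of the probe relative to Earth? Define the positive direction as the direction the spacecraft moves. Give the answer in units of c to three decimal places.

-0.531c

With v = 0.596 and u' = -0.856 (in units of c),
u = (u' + v)/(1 + u'v/c²):
u = (-0.856 + 0.596) / (1 + (-0.856)·0.596) = -0.2600/0.4898 = -0.5308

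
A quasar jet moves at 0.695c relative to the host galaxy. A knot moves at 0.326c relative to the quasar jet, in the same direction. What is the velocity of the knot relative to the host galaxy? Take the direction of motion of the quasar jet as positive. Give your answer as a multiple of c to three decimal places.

With v = 0.695 and u' = 0.326 (in units of c),
u = (u' + v)/(1 + u'v/c²):
u = (0.326 + 0.695) / (1 + 0.326·0.695) = 1.0210/1.2266 = 0.8324
(Galilean addition would give +1.021c, exceeding c.)

0.832c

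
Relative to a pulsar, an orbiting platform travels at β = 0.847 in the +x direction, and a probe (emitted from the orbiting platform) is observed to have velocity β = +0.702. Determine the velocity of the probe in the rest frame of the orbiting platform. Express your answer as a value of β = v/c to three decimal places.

Invert the composition law: u' = (u − v)/(1 − uv/c²).
u' = (0.702 − 0.847) / (1 − (0.702)(0.847)) = -0.1450/0.4054 = -0.3577.

β = -0.358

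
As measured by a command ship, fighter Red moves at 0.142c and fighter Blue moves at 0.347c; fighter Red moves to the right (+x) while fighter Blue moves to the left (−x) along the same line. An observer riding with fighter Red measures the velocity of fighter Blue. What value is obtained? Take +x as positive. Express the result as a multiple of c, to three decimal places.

-0.466c

β_A = 0.142, β_B = -0.347.
Transform to A's frame with the inverse velocity-addition law: u' = (u − v)/(1 − uv/c²), taking u = β_B and v = β_A.
u' = (-0.347 − 0.142) / (1 − (0.142)(-0.347)) = -0.4890/1.0493 = -0.4660.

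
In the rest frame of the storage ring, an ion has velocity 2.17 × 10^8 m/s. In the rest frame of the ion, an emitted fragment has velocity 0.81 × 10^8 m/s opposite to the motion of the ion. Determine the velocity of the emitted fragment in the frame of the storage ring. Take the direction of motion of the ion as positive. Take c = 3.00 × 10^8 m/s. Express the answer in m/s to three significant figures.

In units of c (dividing by 3.00 × 10^8 m/s): v = 0.723, u' = -0.270.
u = (u' + v)/(1 + u'v/c²):
u = (-0.270 + 0.723) / (1 + (-0.270)·0.723) = 0.4533/0.8047 = 0.5634
(Galilean addition would give +0.453c.)
Converting back: u = 0.5634 × 3.00 × 10^8 m/s.

+1.69 × 10^8 m/s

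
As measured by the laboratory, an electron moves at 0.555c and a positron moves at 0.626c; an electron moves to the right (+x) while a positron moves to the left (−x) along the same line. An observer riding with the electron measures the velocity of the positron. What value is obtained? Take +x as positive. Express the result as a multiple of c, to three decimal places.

-0.876c

β_A = 0.555, β_B = -0.626.
Transform to A's frame with the inverse velocity-addition law: u' = (u − v)/(1 − uv/c²), taking u = β_B and v = β_A.
u' = (-0.626 − 0.555) / (1 − (0.555)(-0.626)) = -1.1810/1.3474 = -0.8765.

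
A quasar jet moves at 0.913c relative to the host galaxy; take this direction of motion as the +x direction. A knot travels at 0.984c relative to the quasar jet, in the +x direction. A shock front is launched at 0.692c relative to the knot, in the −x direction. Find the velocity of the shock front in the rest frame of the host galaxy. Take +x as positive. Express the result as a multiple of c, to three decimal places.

Apply u = (u' + v)/(1 + u'v/c²) successively, working outward toward the host galaxy.
Start: velocity of the quasar jet relative to the host galaxy = 0.9130c.
Compose with the knot (u' = 0.984 in the quasar jet frame): u_1 = (0.984 + 0.913) / (1 + 0.984·0.913) = 1.8970/1.8984 = 0.9993.
Compose with the shock front (u' = -0.692 in the knot frame): u_2 = (-0.692 + 0.999) / (1 + (-0.692)·0.999) = 0.3073/0.3085 = 0.9960.

+0.996c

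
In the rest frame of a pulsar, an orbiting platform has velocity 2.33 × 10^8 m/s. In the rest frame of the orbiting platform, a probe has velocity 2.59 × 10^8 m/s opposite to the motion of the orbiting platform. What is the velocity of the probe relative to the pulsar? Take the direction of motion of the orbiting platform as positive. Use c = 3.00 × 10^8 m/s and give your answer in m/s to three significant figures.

-7.89 × 10^7 m/s

In units of c (dividing by 3.00 × 10^8 m/s): v = 0.777, u' = -0.863.
u = (u' + v)/(1 + u'v/c²):
u = (-0.863 + 0.777) / (1 + (-0.863)·0.777) = -0.0867/0.3295 = -0.2630
Converting back: u = -0.2630 × 3.00 × 10^8 m/s.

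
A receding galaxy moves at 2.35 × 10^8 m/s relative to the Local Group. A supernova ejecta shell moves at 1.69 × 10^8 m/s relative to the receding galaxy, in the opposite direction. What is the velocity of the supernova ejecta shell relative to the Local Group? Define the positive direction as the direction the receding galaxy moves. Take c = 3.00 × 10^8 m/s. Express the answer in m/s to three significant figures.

+1.18 × 10^8 m/s

In units of c (dividing by 3.00 × 10^8 m/s): v = 0.783, u' = -0.563.
u = (u' + v)/(1 + u'v/c²):
u = (-0.563 + 0.783) / (1 + (-0.563)·0.783) = 0.2200/0.5587 = 0.3938
(Galilean addition would give +0.220c.)
Converting back: u = 0.3938 × 3.00 × 10^8 m/s.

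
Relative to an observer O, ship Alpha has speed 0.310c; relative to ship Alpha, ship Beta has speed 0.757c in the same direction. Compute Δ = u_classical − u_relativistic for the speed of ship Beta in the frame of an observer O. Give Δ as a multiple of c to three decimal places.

Δ = 0.203c

Galilean: u_cl = 0.757 + 0.310 = 1.0670.
Relativistic: u_rel = (0.757 + 0.310) / (1 + 0.757·0.310) = 1.0670/1.2347 = 0.8642.
Δ = 1.0670 − 0.8642 = 0.2028.
(The classical prediction exceeds c; the relativistic result does not.)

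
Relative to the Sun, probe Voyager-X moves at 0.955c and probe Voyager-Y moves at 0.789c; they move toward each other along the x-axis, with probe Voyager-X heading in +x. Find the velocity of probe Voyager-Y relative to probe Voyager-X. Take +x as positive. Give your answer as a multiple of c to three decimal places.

β_A = 0.955, β_B = -0.789.
Transform to A's frame with the inverse velocity-addition law: u' = (u − v)/(1 − uv/c²), taking u = β_B and v = β_A.
u' = (-0.789 − 0.955) / (1 − (0.955)(-0.789)) = -1.7440/1.7535 = -0.9946.

-0.995c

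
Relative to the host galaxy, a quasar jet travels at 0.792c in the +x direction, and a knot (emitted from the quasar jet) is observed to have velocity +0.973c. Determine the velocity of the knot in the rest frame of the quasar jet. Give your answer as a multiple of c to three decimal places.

Invert the composition law: u' = (u − v)/(1 − uv/c²).
u' = (0.973 − 0.792) / (1 − (0.973)(0.792)) = 0.1810/0.2294 = 0.7891.

+0.789c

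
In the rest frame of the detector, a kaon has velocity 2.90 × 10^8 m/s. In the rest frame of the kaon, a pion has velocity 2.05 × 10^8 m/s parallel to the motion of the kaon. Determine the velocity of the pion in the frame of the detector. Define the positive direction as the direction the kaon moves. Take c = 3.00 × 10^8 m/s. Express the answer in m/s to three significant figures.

In units of c (dividing by 3.00 × 10^8 m/s): v = 0.967, u' = 0.683.
u = (u' + v)/(1 + u'v/c²):
u = (0.683 + 0.967) / (1 + 0.683·0.967) = 1.6500/1.6606 = 0.9936
(Galilean addition would give +1.650c, exceeding c.)
Converting back: u = 0.9936 × 3.00 × 10^8 m/s.

2.98 × 10^8 m/s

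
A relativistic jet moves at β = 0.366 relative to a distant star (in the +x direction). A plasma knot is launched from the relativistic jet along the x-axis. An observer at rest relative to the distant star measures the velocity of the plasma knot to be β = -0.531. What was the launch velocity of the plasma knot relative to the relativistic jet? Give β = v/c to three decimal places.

Invert the composition law: u' = (u − v)/(1 − uv/c²).
u' = (-0.531 − 0.366) / (1 − (-0.531)(0.366)) = -0.8970/1.1943 = -0.7510.

β = -0.751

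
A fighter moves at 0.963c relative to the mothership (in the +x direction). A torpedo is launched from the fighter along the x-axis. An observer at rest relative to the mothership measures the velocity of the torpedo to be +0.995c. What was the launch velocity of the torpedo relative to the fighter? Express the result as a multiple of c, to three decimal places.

Invert the composition law: u' = (u − v)/(1 − uv/c²).
u' = (0.995 − 0.963) / (1 − (0.995)(0.963)) = 0.0320/0.0418 = 0.7653.

+0.765c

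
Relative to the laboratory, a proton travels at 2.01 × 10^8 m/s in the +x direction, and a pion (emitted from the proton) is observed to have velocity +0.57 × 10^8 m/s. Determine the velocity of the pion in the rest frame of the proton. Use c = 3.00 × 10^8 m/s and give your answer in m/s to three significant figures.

v = 0.670c, u = 0.190c.
Invert the composition law: u' = (u − v)/(1 − uv/c²).
u' = (0.190 − 0.670) / (1 − (0.190)(0.670)) = -0.4800/0.8727 = -0.5500.
u' = -0.5500 × 3.00 × 10^8 m/s.

-1.65 × 10^8 m/s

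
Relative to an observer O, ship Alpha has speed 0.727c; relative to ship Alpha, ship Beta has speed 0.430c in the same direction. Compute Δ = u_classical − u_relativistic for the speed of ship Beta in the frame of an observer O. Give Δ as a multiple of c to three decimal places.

Δ = 0.276c

Galilean: u_cl = 0.430 + 0.727 = 1.1570.
Relativistic: u_rel = (0.430 + 0.727) / (1 + 0.430·0.727) = 1.1570/1.3126 = 0.8814.
Δ = 1.1570 − 0.8814 = 0.2756.
(The classical prediction exceeds c; the relativistic result does not.)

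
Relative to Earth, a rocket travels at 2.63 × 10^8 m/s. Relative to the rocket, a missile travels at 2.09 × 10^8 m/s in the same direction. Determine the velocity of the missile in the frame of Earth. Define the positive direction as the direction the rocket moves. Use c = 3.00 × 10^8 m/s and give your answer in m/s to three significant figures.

2.93 × 10^8 m/s

In units of c (dividing by 3.00 × 10^8 m/s): v = 0.877, u' = 0.697.
u = (u' + v)/(1 + u'v/c²):
u = (0.697 + 0.877) / (1 + 0.697·0.877) = 1.5733/1.6107 = 0.9768
(Galilean addition would give +1.573c, exceeding c.)
Converting back: u = 0.9768 × 3.00 × 10^8 m/s.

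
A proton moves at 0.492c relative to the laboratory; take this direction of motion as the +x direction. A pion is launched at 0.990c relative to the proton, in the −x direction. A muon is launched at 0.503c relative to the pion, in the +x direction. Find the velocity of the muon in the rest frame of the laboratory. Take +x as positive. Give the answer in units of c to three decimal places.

-0.915c

Apply u = (u' + v)/(1 + u'v/c²) successively, working outward toward the laboratory.
Start: velocity of the proton relative to the laboratory = 0.4920c.
Compose with the pion (u' = -0.990 in the proton frame): u_1 = (-0.990 + 0.492) / (1 + (-0.990)·0.492) = -0.4980/0.5129 = -0.9709.
Compose with the muon (u' = 0.503 in the pion frame): u_2 = (0.503 + (-0.971)) / (1 + 0.503·(-0.971)) = -0.4679/0.5116 = -0.9145.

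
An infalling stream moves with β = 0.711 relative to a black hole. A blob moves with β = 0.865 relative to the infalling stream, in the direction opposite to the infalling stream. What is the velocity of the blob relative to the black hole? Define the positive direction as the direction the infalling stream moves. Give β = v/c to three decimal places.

With v = 0.711 and u' = -0.865 (in units of c),
u = (u' + v)/(1 + u'v/c²):
u = (-0.865 + 0.711) / (1 + (-0.865)·0.711) = -0.1540/0.3850 = -0.4000
(Galilean addition would give -0.154c.)

β = -0.400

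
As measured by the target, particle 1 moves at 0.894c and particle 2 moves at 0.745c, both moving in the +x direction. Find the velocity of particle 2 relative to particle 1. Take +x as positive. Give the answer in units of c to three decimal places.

β_A = 0.894, β_B = 0.745.
Transform to A's frame with the inverse velocity-addition law: u' = (u − v)/(1 − uv/c²), taking u = β_B and v = β_A.
u' = (0.745 − 0.894) / (1 − (0.894)(0.745)) = -0.1490/0.3340 = -0.4461.

-0.446c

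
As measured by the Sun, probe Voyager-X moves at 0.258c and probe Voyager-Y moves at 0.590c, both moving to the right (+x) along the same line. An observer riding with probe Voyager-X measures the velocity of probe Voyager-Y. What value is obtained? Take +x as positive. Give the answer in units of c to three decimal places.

+0.392c

β_A = 0.258, β_B = 0.590.
Transform to A's frame with the inverse velocity-addition law: u' = (u − v)/(1 − uv/c²), taking u = β_B and v = β_A.
u' = (0.590 − 0.258) / (1 − (0.258)(0.590)) = 0.3320/0.8478 = 0.3916.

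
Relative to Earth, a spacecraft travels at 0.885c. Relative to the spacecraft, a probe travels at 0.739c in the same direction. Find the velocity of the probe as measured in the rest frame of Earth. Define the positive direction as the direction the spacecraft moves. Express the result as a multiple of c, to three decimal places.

0.982c

With v = 0.885 and u' = 0.739 (in units of c),
u = (u' + v)/(1 + u'v/c²):
u = (0.739 + 0.885) / (1 + 0.739·0.885) = 1.6240/1.6540 = 0.9819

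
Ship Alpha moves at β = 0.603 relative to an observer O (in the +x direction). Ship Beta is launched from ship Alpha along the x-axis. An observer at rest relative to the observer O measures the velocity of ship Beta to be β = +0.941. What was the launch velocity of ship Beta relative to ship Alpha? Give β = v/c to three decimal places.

β = +0.781

Invert the composition law: u' = (u − v)/(1 − uv/c²).
u' = (0.941 − 0.603) / (1 − (0.941)(0.603)) = 0.3380/0.4326 = 0.7814.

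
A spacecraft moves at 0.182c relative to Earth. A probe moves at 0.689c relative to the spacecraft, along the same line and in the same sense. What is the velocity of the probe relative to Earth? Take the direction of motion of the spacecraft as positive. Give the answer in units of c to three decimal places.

0.774c

With v = 0.182 and u' = 0.689 (in units of c),
u = (u' + v)/(1 + u'v/c²):
u = (0.689 + 0.182) / (1 + 0.689·0.182) = 0.8710/1.1254 = 0.7739
(Galilean addition would give +0.871c.)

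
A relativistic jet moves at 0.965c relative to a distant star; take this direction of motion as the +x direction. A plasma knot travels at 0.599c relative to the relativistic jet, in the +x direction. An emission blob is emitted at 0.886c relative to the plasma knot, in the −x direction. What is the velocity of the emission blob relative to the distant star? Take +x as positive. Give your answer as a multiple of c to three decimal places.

+0.862c

Apply u = (u' + v)/(1 + u'v/c²) successively, working outward toward the distant star.
Start: velocity of the relativistic jet relative to the distant star = 0.9650c.
Compose with the plasma knot (u' = 0.599 in the relativistic jet frame): u_1 = (0.599 + 0.965) / (1 + 0.599·0.965) = 1.5640/1.5780 = 0.9911.
Compose with the emission blob (u' = -0.886 in the plasma knot frame): u_2 = (-0.886 + 0.991) / (1 + (-0.886)·0.991) = 0.1051/0.1219 = 0.8624.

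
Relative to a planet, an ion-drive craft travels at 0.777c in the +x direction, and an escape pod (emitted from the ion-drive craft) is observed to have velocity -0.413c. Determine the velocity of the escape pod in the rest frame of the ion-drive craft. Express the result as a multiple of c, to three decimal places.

-0.901c

Invert the composition law: u' = (u − v)/(1 − uv/c²).
u' = (-0.413 − 0.777) / (1 − (-0.413)(0.777)) = -1.1900/1.3209 = -0.9009.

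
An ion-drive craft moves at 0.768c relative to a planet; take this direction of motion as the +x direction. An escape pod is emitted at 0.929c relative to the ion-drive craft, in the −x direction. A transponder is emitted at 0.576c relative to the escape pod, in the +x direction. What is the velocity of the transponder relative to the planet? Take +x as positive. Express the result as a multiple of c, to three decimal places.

Apply u = (u' + v)/(1 + u'v/c²) successively, working outward toward the planet.
Start: velocity of the ion-drive craft relative to the planet = 0.7680c.
Compose with the escape pod (u' = -0.929 in the ion-drive craft frame): u_1 = (-0.929 + 0.768) / (1 + (-0.929)·0.768) = -0.1610/0.2865 = -0.5619.
Compose with the transponder (u' = 0.576 in the escape pod frame): u_2 = (0.576 + (-0.562)) / (1 + 0.576·(-0.562)) = 0.0141/0.6763 = 0.0208.

+0.021c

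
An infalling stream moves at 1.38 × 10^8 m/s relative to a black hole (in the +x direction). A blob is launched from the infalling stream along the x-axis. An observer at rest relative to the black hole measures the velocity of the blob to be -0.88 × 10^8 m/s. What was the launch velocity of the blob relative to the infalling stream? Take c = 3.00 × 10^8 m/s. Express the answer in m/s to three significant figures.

-1.99 × 10^8 m/s

v = 0.460c, u = -0.293c.
Invert the composition law: u' = (u − v)/(1 − uv/c²).
u' = (-0.293 − 0.460) / (1 − (-0.293)(0.460)) = -0.7533/1.1349 = -0.6638.
u' = -0.6638 × 3.00 × 10^8 m/s.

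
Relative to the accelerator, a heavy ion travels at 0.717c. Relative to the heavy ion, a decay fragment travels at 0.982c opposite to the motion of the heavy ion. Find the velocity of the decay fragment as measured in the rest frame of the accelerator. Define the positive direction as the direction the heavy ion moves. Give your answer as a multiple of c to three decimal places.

-0.896c

With v = 0.717 and u' = -0.982 (in units of c),
u = (u' + v)/(1 + u'v/c²):
u = (-0.982 + 0.717) / (1 + (-0.982)·0.717) = -0.2650/0.2959 = -0.8956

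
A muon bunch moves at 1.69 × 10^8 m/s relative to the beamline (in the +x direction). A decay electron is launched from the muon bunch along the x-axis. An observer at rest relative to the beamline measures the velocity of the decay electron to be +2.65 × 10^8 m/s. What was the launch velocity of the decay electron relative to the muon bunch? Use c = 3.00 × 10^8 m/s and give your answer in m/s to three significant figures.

v = 0.563c, u = 0.883c.
Invert the composition law: u' = (u − v)/(1 − uv/c²).
u' = (0.883 − 0.563) / (1 − (0.883)(0.563)) = 0.3200/0.5024 = 0.6370.
u' = 0.6370 × 3.00 × 10^8 m/s.

+1.91 × 10^8 m/s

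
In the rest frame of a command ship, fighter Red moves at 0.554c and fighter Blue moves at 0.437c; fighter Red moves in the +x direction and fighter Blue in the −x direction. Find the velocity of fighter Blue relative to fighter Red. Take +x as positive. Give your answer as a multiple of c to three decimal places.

-0.798c

β_A = 0.554, β_B = -0.437.
Transform to A's frame with the inverse velocity-addition law: u' = (u − v)/(1 − uv/c²), taking u = β_B and v = β_A.
u' = (-0.437 − 0.554) / (1 − (0.554)(-0.437)) = -0.9910/1.2421 = -0.7978.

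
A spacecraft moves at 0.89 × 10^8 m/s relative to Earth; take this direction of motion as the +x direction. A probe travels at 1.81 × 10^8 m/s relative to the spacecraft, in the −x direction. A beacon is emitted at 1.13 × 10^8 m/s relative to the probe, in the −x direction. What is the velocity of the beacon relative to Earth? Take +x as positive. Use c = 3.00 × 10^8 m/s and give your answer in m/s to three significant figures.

Apply u = (u' + v)/(1 + u'v/c²) successively, working outward toward Earth.
(Dividing each given speed by c = 3.00 × 10^8 m/s to work in units of c.)
Start: velocity of the spacecraft relative to Earth = 0.2967c.
Compose with the probe (u' = -0.603 in the spacecraft frame): u_1 = (-0.603 + 0.297) / (1 + (-0.603)·0.297) = -0.3067/0.8210 = -0.3735.
Compose with the beacon (u' = -0.377 in the probe frame): u_2 = (-0.377 + (-0.374)) / (1 + (-0.377)·(-0.374)) = -0.7502/1.1407 = -0.6577.
So u = -0.6577 × 3.00 × 10^8 m/s.

-1.97 × 10^8 m/s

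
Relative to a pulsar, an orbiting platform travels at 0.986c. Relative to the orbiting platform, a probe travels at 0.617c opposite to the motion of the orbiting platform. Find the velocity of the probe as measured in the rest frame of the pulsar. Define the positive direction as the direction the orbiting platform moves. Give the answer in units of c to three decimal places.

With v = 0.986 and u' = -0.617 (in units of c),
u = (u' + v)/(1 + u'v/c²):
u = (-0.617 + 0.986) / (1 + (-0.617)·0.986) = 0.3690/0.3916 = 0.9422

+0.942c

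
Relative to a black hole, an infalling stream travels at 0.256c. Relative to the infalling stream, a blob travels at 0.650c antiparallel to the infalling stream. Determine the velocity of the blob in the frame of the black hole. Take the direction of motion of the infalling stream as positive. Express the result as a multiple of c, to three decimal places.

-0.473c

With v = 0.256 and u' = -0.650 (in units of c),
u = (u' + v)/(1 + u'v/c²):
u = (-0.650 + 0.256) / (1 + (-0.650)·0.256) = -0.3940/0.8336 = -0.4726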